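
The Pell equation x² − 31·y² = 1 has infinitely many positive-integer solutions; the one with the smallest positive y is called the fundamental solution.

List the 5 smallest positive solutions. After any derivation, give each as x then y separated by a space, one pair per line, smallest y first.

[5; 1,1,3,5,3,1,1,10] for √31; ℓ=8 ⇒ convergent index 7
a_0=5:  p_0=5·1+0=5,  q_0=5·0+1=1
…
a_3=3:  p_3=3·11+6=39,  q_3=3·2+1=7
a_4=5:  p_4=5·39+11=206,  q_4=5·7+2=37
…
a_6=1:  p_6=1·657+206=863,  q_6=1·118+37=155
a_7=1:  p_7=1·863+657=1520,  q_7=1·155+118=273
(x₁, y₁) = (1520, 273);  1520² − 31·273² = 1 ✓
k=2:  x_2 = 1520·1520+31·273·273 = 4620799,  y_2 = 1520·273+273·1520 = 829920
k=3:  x_3 = 1520·4620799+31·273·829920 = 14047227440,  y_3 = 1520·829920+273·4620799 = 2522956527
k=4:  x_4 = 1520·14047227440+31·273·2522956527 = 42703566796801,  y_4 = 1520·2522956527+273·14047227440 = 7669787012160
k=5:  x_5 = 1520·42703566796801+31·273·7669787012160 = 129818829015047600,  y_5 = 1520·7669787012160+273·42703566796801 = 23316149994009873

1520 273
4620799 829920
14047227440 2522956527
42703566796801 7669787012160
129818829015047600 23316149994009873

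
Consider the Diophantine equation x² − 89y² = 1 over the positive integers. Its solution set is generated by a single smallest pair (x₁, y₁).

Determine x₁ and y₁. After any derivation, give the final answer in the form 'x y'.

√89 = [9; 2,3,3,2,18, …], period ℓ=5 (odd) → k=9
step 0: (9, 1)  from 9·(1,0) + (0,1)
step 1: (19, 2)  from 2·(9,1) + (1,0)
step 2: (66, 7)  from 3·(19,2) + (9,1)
step 3: (217, 23)  from 3·(66,7) + (19,2)
step 4: (500, 53)  from 2·(217,23) + (66,7)
…
step 7: (66019, 6998)  from 3·(18934,2007) + (9217,977)
step 8: (216991, 23001)  from 3·(66019,6998) + (18934,2007)
step 9: (500001, 53000)  from 2·(216991,23001) + (66019,6998)
→ (500001, 53000).  Check: 500001²=250001000001, 89·53000²=250001000000, difference 1.

500001 53000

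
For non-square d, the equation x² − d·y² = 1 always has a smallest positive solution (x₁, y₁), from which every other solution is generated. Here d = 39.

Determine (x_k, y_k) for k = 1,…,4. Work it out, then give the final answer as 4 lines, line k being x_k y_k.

d=39: √d = [6; 4,12] (ℓ=2, even), read p_1/q_1
a_0=6:  p_0=6·1+0=6,  q_0=6·0+1=1
a_1=4:  p_1=4·6+1=25,  q_1=4·1+0=4
→ (25, 4).  Check: 25²=625, 39·4²=624, difference 1.
(25+4√39)^2 = 1249 + 200√39
(25+4√39)^3 = 62425 + 9996√39
(25+4√39)^4 = 3120001 + 499600√39

25 4
1249 200
62425 9996
3120001 499600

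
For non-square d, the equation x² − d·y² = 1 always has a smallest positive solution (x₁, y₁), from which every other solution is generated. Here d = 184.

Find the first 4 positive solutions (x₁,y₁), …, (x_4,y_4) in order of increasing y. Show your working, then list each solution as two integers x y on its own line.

24335 1794
1184384449 87313980
57643991108495 4249571404806
2805533046066067201 206826640184594040

√184 = [13; 1,1,3,2,1,2,1,2,3,1,1,26, …], period ℓ=12 (even) → k=11
k=0  a_k=13  p_k/q_k = 13/1
k=1  a_k=1  p_k/q_k = 14/1
…
k=3  a_k=3  p_k/q_k = 95/7
k=4  a_k=2  p_k/q_k = 217/16
k=5  a_k=1  p_k/q_k = 312/23
k=6  a_k=2  p_k/q_k = 841/62
k=7  a_k=1  p_k/q_k = 1153/85
k=8  a_k=2  p_k/q_k = 3147/232
k=9  a_k=3  p_k/q_k = 10594/781
k=10  a_k=1  p_k/q_k = 13741/1013
k=11  a_k=1  p_k/q_k = 24335/1794
→ (24335, 1794).  Check: 24335²=592192225, 184·1794²=592192224, difference 1.
n=2: (24335,1794)∘(24335,1794) = (24335·24335+184·1794·1794, 24335·1794+1794·24335) = (1184384449,87313980)
n=3: (1184384449,87313980)∘(24335,1794) = (24335·1184384449+184·1794·87313980, 24335·87313980+1794·1184384449) = (57643991108495,4249571404806)
n=4: (57643991108495,4249571404806)∘(24335,1794) = (24335·57643991108495+184·1794·4249571404806, 24335·4249571404806+1794·57643991108495) = (2805533046066067201,206826640184594040)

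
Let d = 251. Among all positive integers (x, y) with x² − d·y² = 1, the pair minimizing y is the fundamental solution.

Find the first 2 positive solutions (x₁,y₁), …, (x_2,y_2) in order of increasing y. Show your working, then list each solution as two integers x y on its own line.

3674890 231957
27009633024199 1704832919460

d=251: √d = [15; 1,5,2,1,2,…,5,1,30] (ℓ=14, even), read p_13/q_13
k=0  a_k=15  p_k/q_k = 15/1
k=1  a_k=1  p_k/q_k = 16/1
k=2  a_k=5  p_k/q_k = 95/6
…
k=5  a_k=2  p_k/q_k = 808/51
…
k=8  a_k=2  p_k/q_k = 61043/3853
k=9  a_k=2  p_k/q_k = 151649/9572
k=10  a_k=1  p_k/q_k = 212692/13425
…
k=12  a_k=5  p_k/q_k = 3097857/195535
k=13  a_k=1  p_k/q_k = 3674890/231957
(x₁, y₁) = (3674890, 231957);  3674890² − 251·231957² = 1 ✓
(x_2, y_2) = (3674890·3674890 + 251·231957·231957, 3674890·231957 + 231957·3674890) = (27009633024199, 1704832919460)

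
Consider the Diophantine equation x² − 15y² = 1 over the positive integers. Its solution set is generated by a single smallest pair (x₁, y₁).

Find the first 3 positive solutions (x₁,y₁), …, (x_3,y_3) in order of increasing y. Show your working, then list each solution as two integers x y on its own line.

4 1
31 8
244 63

[3; 1,6] for √15; ℓ=2 ⇒ convergent index 1
k=0  a_k=3  p_k/q_k = 3/1
k=1  a_k=1  p_k/q_k = 4/1
fundamental: x₁=4, y₁=1  (since 16 − 15·1 = 1)
(x_2, y_2) = (4·4 + 15·1·1, 4·1 + 1·4) = (31, 8)
(x_3, y_3) = (4·31 + 15·1·8, 4·8 + 1·31) = (244, 63)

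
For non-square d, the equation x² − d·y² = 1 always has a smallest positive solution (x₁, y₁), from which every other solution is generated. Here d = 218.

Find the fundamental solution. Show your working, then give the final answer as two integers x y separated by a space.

[14; 1,3,3,1,28] for √218; ℓ=5 ⇒ convergent index 9
i=0: a=14 ⇒ p=14, q=1
i=1: a=1 ⇒ p=15, q=1
i=2: a=3 ⇒ p=59, q=4
i=3: a=3 ⇒ p=192, q=13
i=4: a=1 ⇒ p=251, q=17
i=5: a=28 ⇒ p=7220, q=489
i=6: a=1 ⇒ p=7471, q=506
i=7: a=3 ⇒ p=29633, q=2007
i=8: a=3 ⇒ p=96370, q=6527
i=9: a=1 ⇒ p=126003, q=8534
→ (126003, 8534).  Check: 126003²=15876756009, 218·8534²=15876756008, difference 1.

126003 8534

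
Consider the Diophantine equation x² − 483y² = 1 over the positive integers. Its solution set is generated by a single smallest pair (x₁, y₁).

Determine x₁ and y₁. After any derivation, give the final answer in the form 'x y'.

[21; 1,42] for √483; ℓ=2 ⇒ convergent index 1
i=0: a=21 ⇒ p=21, q=1
i=1: a=1 ⇒ p=22, q=1
fundamental: x₁=22, y₁=1  (since 484 − 483·1 = 1)

22 1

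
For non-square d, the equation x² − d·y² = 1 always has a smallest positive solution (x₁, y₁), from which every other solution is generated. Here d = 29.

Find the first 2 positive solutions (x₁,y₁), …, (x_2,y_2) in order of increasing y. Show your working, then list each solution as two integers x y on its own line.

√29 = [5; 2,1,1,2,10, …], period ℓ=5 (odd) → k=9
i=0: a=5 ⇒ p=5, q=1
…
i=2: a=1 ⇒ p=16, q=3
i=3: a=1 ⇒ p=27, q=5
…
i=5: a=10 ⇒ p=727, q=135
…
i=7: a=1 ⇒ p=2251, q=418
i=8: a=1 ⇒ p=3775, q=701
i=9: a=2 ⇒ p=9801, q=1820
→ (9801, 1820).  Check: 9801²=96059601, 29·1820²=96059600, difference 1.
n=2: (9801,1820)∘(9801,1820) = (9801·9801+29·1820·1820, 9801·1820+1820·9801) = (192119201,35675640)

9801 1820
192119201 35675640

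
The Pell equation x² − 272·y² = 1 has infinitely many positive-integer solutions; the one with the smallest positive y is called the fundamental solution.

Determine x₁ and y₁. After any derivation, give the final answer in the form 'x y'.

33 2

√272 = [16; 2,32, …], period ℓ=2 (even) → k=1
i=0: a=16 ⇒ p=16, q=1
i=1: a=2 ⇒ p=33, q=2
fundamental: x₁=33, y₁=2  (since 1089 − 272·4 = 1)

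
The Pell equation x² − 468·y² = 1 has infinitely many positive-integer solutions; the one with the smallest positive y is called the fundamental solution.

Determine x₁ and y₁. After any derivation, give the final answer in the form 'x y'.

√468 → a₀=21, period (1,1,1,2,1,1,1,42); ℓ=8 even so k=7
a_0=21:  p_0=21·1+0=21,  q_0=21·0+1=1
…
a_2=1:  p_2=1·22+21=43,  q_2=1·1+1=2
a_3=1:  p_3=1·43+22=65,  q_3=1·2+1=3
a_4=2:  p_4=2·65+43=173,  q_4=2·3+2=8
…
a_6=1:  p_6=1·238+173=411,  q_6=1·11+8=19
a_7=1:  p_7=1·411+238=649,  q_7=1·19+11=30
→ (649, 30).  Check: 649²=421201, 468·30²=421200, difference 1.

649 30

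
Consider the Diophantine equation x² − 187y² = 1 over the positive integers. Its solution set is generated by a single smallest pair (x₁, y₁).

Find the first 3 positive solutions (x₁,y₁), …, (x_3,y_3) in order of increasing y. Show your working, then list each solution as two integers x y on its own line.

1682 123
5658247 413772
19034341226 1391928885

d=187: √d = [13; 1,2,13,2,1,26] (ℓ=6, even), read p_5/q_5
a_0=13:  p_0=13·1+0=13,  q_0=13·0+1=1
…
a_2=2:  p_2=2·14+13=41,  q_2=2·1+1=3
a_3=13:  p_3=13·41+14=547,  q_3=13·3+1=40
a_4=2:  p_4=2·547+41=1135,  q_4=2·40+3=83
a_5=1:  p_5=1·1135+547=1682,  q_5=1·83+40=123
(x₁, y₁) = (1682, 123);  1682² − 187·123² = 1 ✓
(1682+123√187)^2 = 5658247 + 413772√187
(1682+123√187)^3 = 19034341226 + 1391928885√187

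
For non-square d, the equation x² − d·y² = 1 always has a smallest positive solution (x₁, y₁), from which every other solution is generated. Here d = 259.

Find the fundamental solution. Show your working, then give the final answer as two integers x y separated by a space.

[16; 10,1,2,3,4,3,2,1,10,32] for √259; ℓ=10 ⇒ convergent index 9
i=0: a=16 ⇒ p=16, q=1
i=1: a=10 ⇒ p=161, q=10
i=2: a=1 ⇒ p=177, q=11
…
i=4: a=3 ⇒ p=1722, q=107
i=5: a=4 ⇒ p=7403, q=460
i=6: a=3 ⇒ p=23931, q=1487
…
i=8: a=1 ⇒ p=79196, q=4921
i=9: a=10 ⇒ p=847225, q=52644
→ (847225, 52644).  Check: 847225²=717790200625, 259·52644²=717790200624, difference 1.

847225 52644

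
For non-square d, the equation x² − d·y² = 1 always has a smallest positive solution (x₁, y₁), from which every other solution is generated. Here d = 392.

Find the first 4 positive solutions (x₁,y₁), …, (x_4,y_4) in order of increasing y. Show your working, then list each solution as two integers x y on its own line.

99 5
19601 990
3880899 196015
768398401 38809980

√392 = [19; 1,3,1,38, …], period ℓ=4 (even) → k=3
a_0=19:  p_0=19·1+0=19,  q_0=19·0+1=1
a_1=1:  p_1=1·19+1=20,  q_1=1·1+0=1
a_2=3:  p_2=3·20+19=79,  q_2=3·1+1=4
a_3=1:  p_3=1·79+20=99,  q_3=1·4+1=5
→ (99, 5).  Check: 99²=9801, 392·5²=9800, difference 1.
k=2:  x_2 = 99·99+392·5·5 = 19601,  y_2 = 99·5+5·99 = 990
k=3:  x_3 = 99·19601+392·5·990 = 3880899,  y_3 = 99·990+5·19601 = 196015
k=4:  x_4 = 99·3880899+392·5·196015 = 768398401,  y_4 = 99·196015+5·3880899 = 38809980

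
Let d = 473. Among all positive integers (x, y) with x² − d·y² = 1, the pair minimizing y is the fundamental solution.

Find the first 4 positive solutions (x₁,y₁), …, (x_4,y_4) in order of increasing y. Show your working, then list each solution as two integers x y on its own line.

[21; 1,2,1,42] for √473; ℓ=4 ⇒ convergent index 3
k=0  a_k=21  p_k/q_k = 21/1
…
k=2  a_k=2  p_k/q_k = 65/3
k=3  a_k=1  p_k/q_k = 87/4
fundamental: x₁=87, y₁=4  (since 7569 − 473·16 = 1)
k=2:  x_2 = 87·87+473·4·4 = 15137,  y_2 = 87·4+4·87 = 696
k=3:  x_3 = 87·15137+473·4·696 = 2633751,  y_3 = 87·696+4·15137 = 121100
k=4:  x_4 = 87·2633751+473·4·121100 = 458257537,  y_4 = 87·121100+4·2633751 = 21070704

87 4
15137 696
2633751 121100
458257537 21070704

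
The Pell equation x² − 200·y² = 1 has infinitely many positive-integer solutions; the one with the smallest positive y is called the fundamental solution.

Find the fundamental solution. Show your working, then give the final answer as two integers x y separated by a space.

d=200: √d = [14; 7,28] (ℓ=2, even), read p_1/q_1
a_0=14:  p_0=14·1+0=14,  q_0=14·0+1=1
a_1=7:  p_1=7·14+1=99,  q_1=7·1+0=7
fundamental: x₁=99, y₁=7  (since 9801 − 200·49 = 1)

99 7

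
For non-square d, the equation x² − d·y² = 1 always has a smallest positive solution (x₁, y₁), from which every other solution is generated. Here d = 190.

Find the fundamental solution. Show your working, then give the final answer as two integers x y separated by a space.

d=190: √d = [13; 1,3,1,1,1,…,3,1,26] (ℓ=14, even), read p_13/q_13
a_0=13:  p_0=13·1+0=13,  q_0=13·0+1=1
a_1=1:  p_1=1·13+1=14,  q_1=1·1+0=1
a_2=3:  p_2=3·14+13=55,  q_2=3·1+1=4
a_3=1:  p_3=1·55+14=69,  q_3=1·4+1=5
a_4=1:  p_4=1·69+55=124,  q_4=1·5+4=9
a_5=1:  p_5=1·124+69=193,  q_5=1·9+5=14
a_6=2:  p_6=2·193+124=510,  q_6=2·14+9=37
a_7=2:  p_7=2·510+193=1213,  q_7=2·37+14=88
a_8=2:  p_8=2·1213+510=2936,  q_8=2·88+37=213
a_9=1:  p_9=1·2936+1213=4149,  q_9=1·213+88=301
a_10=1:  p_10=1·4149+2936=7085,  q_10=1·301+213=514
a_11=1:  p_11=1·7085+4149=11234,  q_11=1·514+301=815
a_12=3:  p_12=3·11234+7085=40787,  q_12=3·815+514=2959
a_13=1:  p_13=1·40787+11234=52021,  q_13=1·2959+815=3774
(x₁, y₁) = (52021, 3774);  52021² − 190·3774² = 1 ✓

52021 3774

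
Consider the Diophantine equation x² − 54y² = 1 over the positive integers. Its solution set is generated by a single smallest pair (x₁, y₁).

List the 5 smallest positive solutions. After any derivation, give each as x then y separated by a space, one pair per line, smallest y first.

485 66
470449 64020
456335045 62099334
442644523201 60236289960
429364731169925 58429139161866

d=54: √d = [7; 2,1,6,1,2,14] (ℓ=6, even), read p_5/q_5
k=0  a_k=7  p_k/q_k = 7/1
k=1  a_k=2  p_k/q_k = 15/2
…
k=4  a_k=1  p_k/q_k = 169/23
k=5  a_k=2  p_k/q_k = 485/66
fundamental: x₁=485, y₁=66  (since 235225 − 54·4356 = 1)
(485+66√54)^2 = 470449 + 64020√54
(485+66√54)^3 = 456335045 + 62099334√54
(485+66√54)^4 = 442644523201 + 60236289960√54
(485+66√54)^5 = 429364731169925 + 58429139161866√54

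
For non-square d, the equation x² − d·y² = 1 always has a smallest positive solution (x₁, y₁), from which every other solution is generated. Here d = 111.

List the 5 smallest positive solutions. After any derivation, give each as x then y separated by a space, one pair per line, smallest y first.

√111 → a₀=10, period (1,1,6,1,1,20); ℓ=6 even so k=5
i=0: a=10 ⇒ p=10, q=1
…
i=2: a=1 ⇒ p=21, q=2
i=3: a=6 ⇒ p=137, q=13
i=4: a=1 ⇒ p=158, q=15
i=5: a=1 ⇒ p=295, q=28
(x₁, y₁) = (295, 28);  295² − 111·28² = 1 ✓
(x_2, y_2) = (295·295 + 111·28·28, 295·28 + 28·295) = (174049, 16520)
(x_3, y_3) = (295·174049 + 111·28·16520, 295·16520 + 28·174049) = (102688615, 9746772)
(x_4, y_4) = (295·102688615 + 111·28·9746772, 295·9746772 + 28·102688615) = (60586108801, 5750578960)
(x_5, y_5) = (295·60586108801 + 111·28·5750578960, 295·5750578960 + 28·60586108801) = (35745701503975, 3392831839628)

295 28
174049 16520
102688615 9746772
60586108801 5750578960
35745701503975 3392831839628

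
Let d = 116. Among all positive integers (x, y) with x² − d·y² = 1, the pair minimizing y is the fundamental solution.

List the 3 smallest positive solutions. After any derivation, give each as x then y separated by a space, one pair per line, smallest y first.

9801 910
192119201 17837820
3765920568201 349656946730

√116 → a₀=10, period (1,3,2,1,4,1,2,3,1,20); ℓ=10 even so k=9
k=0  a_k=10  p_k/q_k = 10/1
…
k=2  a_k=3  p_k/q_k = 43/4
k=3  a_k=2  p_k/q_k = 97/9
…
k=5  a_k=4  p_k/q_k = 657/61
k=6  a_k=1  p_k/q_k = 797/74
k=7  a_k=2  p_k/q_k = 2251/209
k=8  a_k=3  p_k/q_k = 7550/701
k=9  a_k=1  p_k/q_k = 9801/910
(x₁, y₁) = (9801, 910);  9801² − 116·910² = 1 ✓
(9801+910√116)^2 = 192119201 + 17837820√116
(9801+910√116)^3 = 3765920568201 + 349656946730√116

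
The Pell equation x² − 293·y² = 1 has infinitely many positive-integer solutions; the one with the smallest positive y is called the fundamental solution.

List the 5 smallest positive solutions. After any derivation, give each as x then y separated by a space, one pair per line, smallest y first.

12320649 719780
303596783562401 17736313474440
7481018815602612315849 437045785745090703340
184342013978870716056521769601 10769375446188914321717060880
4542426500373511536803322165613266249 265371389643423565052112223737518900

√293 = [17; 8,1,1,8,34, …], period ℓ=5 (odd) → k=9
step 0: (17, 1)  from 17·(1,0) + (0,1)
step 1: (137, 8)  from 8·(17,1) + (1,0)
…
step 3: (291, 17)  from 1·(154,9) + (137,8)
…
step 5: (84679, 4947)  from 34·(2482,145) + (291,17)
…
step 8: (1444507, 84389)  from 1·(764593,44668) + (679914,39721)
step 9: (12320649, 719780)  from 8·(1444507,84389) + (764593,44668)
(x₁, y₁) = (12320649, 719780);  12320649² − 293·719780² = 1 ✓
n=2: (12320649,719780)∘(12320649,719780) = (12320649·12320649+293·719780·719780, 12320649·719780+719780·12320649) = (303596783562401,17736313474440)
n=3: (303596783562401,17736313474440)∘(12320649,719780) = (12320649·303596783562401+293·719780·17736313474440, 12320649·17736313474440+719780·303596783562401) = (7481018815602612315849,437045785745090703340)
n=4: (7481018815602612315849,437045785745090703340)∘(12320649,719780) = (12320649·7481018815602612315849+293·719780·437045785745090703340, 12320649·437045785745090703340+719780·7481018815602612315849) = (184342013978870716056521769601,10769375446188914321717060880)
n=5: (184342013978870716056521769601,10769375446188914321717060880)∘(12320649,719780) = (12320649·184342013978870716056521769601+293·719780·10769375446188914321717060880, 12320649·10769375446188914321717060880+719780·184342013978870716056521769601) = (4542426500373511536803322165613266249,265371389643423565052112223737518900)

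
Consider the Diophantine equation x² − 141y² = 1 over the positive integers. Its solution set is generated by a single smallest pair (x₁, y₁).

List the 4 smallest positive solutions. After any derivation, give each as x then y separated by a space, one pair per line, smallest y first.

95 8
18049 1520
3429215 288792
651532801 54868960

√141 → a₀=11, period (1,6,1,22); ℓ=4 even so k=3
step 0: (11, 1)  from 11·(1,0) + (0,1)
step 1: (12, 1)  from 1·(11,1) + (1,0)
step 2: (83, 7)  from 6·(12,1) + (11,1)
step 3: (95, 8)  from 1·(83,7) + (12,1)
fundamental: x₁=95, y₁=8  (since 9025 − 141·64 = 1)
(x_2, y_2) = (95·95 + 141·8·8, 95·8 + 8·95) = (18049, 1520)
(x_3, y_3) = (95·18049 + 141·8·1520, 95·1520 + 8·18049) = (3429215, 288792)
(x_4, y_4) = (95·3429215 + 141·8·288792, 95·288792 + 8·3429215) = (651532801, 54868960)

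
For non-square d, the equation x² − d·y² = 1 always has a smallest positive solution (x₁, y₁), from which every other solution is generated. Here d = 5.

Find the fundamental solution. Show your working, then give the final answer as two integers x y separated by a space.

9 4

d=5: √d = [2; 4] (ℓ=1, odd), read p_1/q_1
step 0: (2, 1)  from 2·(1,0) + (0,1)
step 1: (9, 4)  from 4·(2,1) + (1,0)
(x₁, y₁) = (9, 4);  9² − 5·4² = 1 ✓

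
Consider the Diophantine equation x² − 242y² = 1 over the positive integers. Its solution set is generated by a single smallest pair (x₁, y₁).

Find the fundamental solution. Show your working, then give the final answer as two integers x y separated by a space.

19601 1260

d=242: √d = [15; 1,1,3,1,14,1,3,1,1,30] (ℓ=10, even), read p_9/q_9
i=0: a=15 ⇒ p=15, q=1
…
i=3: a=3 ⇒ p=109, q=7
…
i=8: a=1 ⇒ p=10905, q=701
i=9: a=1 ⇒ p=19601, q=1260
fundamental: x₁=19601, y₁=1260  (since 384199201 − 242·1587600 = 1)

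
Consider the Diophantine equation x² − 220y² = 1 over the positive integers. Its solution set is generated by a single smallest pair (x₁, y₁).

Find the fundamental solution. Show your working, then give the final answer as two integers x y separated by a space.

89 6

√220 = [14; 1,4,1,28, …], period ℓ=4 (even) → k=3
i=0: a=14 ⇒ p=14, q=1
…
i=2: a=4 ⇒ p=74, q=5
i=3: a=1 ⇒ p=89, q=6
(x₁, y₁) = (89, 6);  89² − 220·6² = 1 ✓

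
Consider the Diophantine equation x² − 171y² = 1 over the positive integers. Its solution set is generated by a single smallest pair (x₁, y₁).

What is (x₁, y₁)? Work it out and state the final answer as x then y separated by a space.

170 13

[13; 13,26] for √171; ℓ=2 ⇒ convergent index 1
a_0=13:  p_0=13·1+0=13,  q_0=13·0+1=1
a_1=13:  p_1=13·13+1=170,  q_1=13·1+0=13
(x₁, y₁) = (170, 13);  170² − 171·13² = 1 ✓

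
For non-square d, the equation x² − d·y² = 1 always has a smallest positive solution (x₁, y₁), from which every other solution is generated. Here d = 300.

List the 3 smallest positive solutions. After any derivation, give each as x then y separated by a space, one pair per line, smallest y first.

d=300: √d = [17; 3,8,3,34] (ℓ=4, even), read p_3/q_3
k=0  a_k=17  p_k/q_k = 17/1
k=1  a_k=3  p_k/q_k = 52/3
k=2  a_k=8  p_k/q_k = 433/25
k=3  a_k=3  p_k/q_k = 1351/78
(x₁, y₁) = (1351, 78);  1351² − 300·78² = 1 ✓
(x_2, y_2) = (1351·1351 + 300·78·78, 1351·78 + 78·1351) = (3650401, 210756)
(x_3, y_3) = (1351·3650401 + 300·78·210756, 1351·210756 + 78·3650401) = (9863382151, 569462634)

1351 78
3650401 210756
9863382151 569462634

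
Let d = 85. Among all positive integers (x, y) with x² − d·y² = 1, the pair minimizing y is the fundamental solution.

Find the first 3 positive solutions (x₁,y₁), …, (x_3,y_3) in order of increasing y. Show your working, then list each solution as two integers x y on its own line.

285769 30996
163327842721 17715391848
93348068572789129 10125019625991228

d=85: √d = [9; 4,1,1,4,18] (ℓ=5, odd), read p_9/q_9
i=0: a=9 ⇒ p=9, q=1
…
i=3: a=1 ⇒ p=83, q=9
i=4: a=4 ⇒ p=378, q=41
i=5: a=18 ⇒ p=6887, q=747
i=6: a=4 ⇒ p=27926, q=3029
…
i=8: a=1 ⇒ p=62739, q=6805
i=9: a=4 ⇒ p=285769, q=30996
fundamental: x₁=285769, y₁=30996  (since 81663921361 − 85·960752016 = 1)
(285769+30996√85)^2 = 163327842721 + 17715391848√85
(285769+30996√85)^3 = 93348068572789129 + 10125019625991228√85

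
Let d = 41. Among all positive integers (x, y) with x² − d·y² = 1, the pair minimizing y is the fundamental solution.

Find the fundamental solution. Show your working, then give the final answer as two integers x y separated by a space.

d=41: √d = [6; 2,2,12] (ℓ=3, odd), read p_5/q_5
a_0=6:  p_0=6·1+0=6,  q_0=6·0+1=1
a_1=2:  p_1=2·6+1=13,  q_1=2·1+0=2
…
a_4=2:  p_4=2·397+32=826,  q_4=2·62+5=129
a_5=2:  p_5=2·826+397=2049,  q_5=2·129+62=320
fundamental: x₁=2049, y₁=320  (since 4198401 − 41·102400 = 1)

2049 320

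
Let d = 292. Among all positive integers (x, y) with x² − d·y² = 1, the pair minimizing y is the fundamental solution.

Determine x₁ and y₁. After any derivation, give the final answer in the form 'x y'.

d=292: √d = [17; 11,2,1,3,8,3,1,2,11,34] (ℓ=10, even), read p_9/q_9
step 0: (17, 1)  from 17·(1,0) + (0,1)
step 1: (188, 11)  from 11·(17,1) + (1,0)
step 2: (393, 23)  from 2·(188,11) + (17,1)
step 3: (581, 34)  from 1·(393,23) + (188,11)
step 4: (2136, 125)  from 3·(581,34) + (393,23)
…
step 6: (55143, 3227)  from 3·(17669,1034) + (2136,125)
step 7: (72812, 4261)  from 1·(55143,3227) + (17669,1034)
step 8: (200767, 11749)  from 2·(72812,4261) + (55143,3227)
step 9: (2281249, 133500)  from 11·(200767,11749) + (72812,4261)
fundamental: x₁=2281249, y₁=133500  (since 5204097000001 − 292·17822250000 = 1)

2281249 133500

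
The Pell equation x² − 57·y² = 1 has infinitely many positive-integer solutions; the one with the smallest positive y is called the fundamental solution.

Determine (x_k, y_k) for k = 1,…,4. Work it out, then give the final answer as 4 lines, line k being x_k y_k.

√57 = [7; 1,1,4,1,1,14, …], period ℓ=6 (even) → k=5
i=0: a=7 ⇒ p=7, q=1
…
i=4: a=1 ⇒ p=83, q=11
i=5: a=1 ⇒ p=151, q=20
→ (151, 20).  Check: 151²=22801, 57·20²=22800, difference 1.
n=2: (151,20)∘(151,20) = (151·151+57·20·20, 151·20+20·151) = (45601,6040)
n=3: (45601,6040)∘(151,20) = (151·45601+57·20·6040, 151·6040+20·45601) = (13771351,1824060)
n=4: (13771351,1824060)∘(151,20) = (151·13771351+57·20·1824060, 151·1824060+20·13771351) = (4158902401,550860080)

151 20
45601 6040
13771351 1824060
4158902401 550860080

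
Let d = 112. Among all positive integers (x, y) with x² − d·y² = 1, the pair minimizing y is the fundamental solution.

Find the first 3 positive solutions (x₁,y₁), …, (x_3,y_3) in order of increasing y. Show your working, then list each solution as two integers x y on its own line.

127 12
32257 3048
8193151 774180

d=112: √d = [10; 1,1,2,1,1,20] (ℓ=6, even), read p_5/q_5
a_0=10:  p_0=10·1+0=10,  q_0=10·0+1=1
a_1=1:  p_1=1·10+1=11,  q_1=1·1+0=1
…
a_3=2:  p_3=2·21+11=53,  q_3=2·2+1=5
a_4=1:  p_4=1·53+21=74,  q_4=1·5+2=7
a_5=1:  p_5=1·74+53=127,  q_5=1·7+5=12
fundamental: x₁=127, y₁=12  (since 16129 − 112·144 = 1)
k=2:  x_2 = 127·127+112·12·12 = 32257,  y_2 = 127·12+12·127 = 3048
k=3:  x_3 = 127·32257+112·12·3048 = 8193151,  y_3 = 127·3048+12·32257 = 774180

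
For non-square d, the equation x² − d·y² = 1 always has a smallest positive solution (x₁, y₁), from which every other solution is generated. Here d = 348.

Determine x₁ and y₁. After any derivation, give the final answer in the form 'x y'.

1567 84

√348 = [18; 1,1,1,8,1,1,1,36, …], period ℓ=8 (even) → k=7
a_0=18:  p_0=18·1+0=18,  q_0=18·0+1=1
…
a_2=1:  p_2=1·19+18=37,  q_2=1·1+1=2
a_3=1:  p_3=1·37+19=56,  q_3=1·2+1=3
a_4=8:  p_4=8·56+37=485,  q_4=8·3+2=26
a_5=1:  p_5=1·485+56=541,  q_5=1·26+3=29
a_6=1:  p_6=1·541+485=1026,  q_6=1·29+26=55
a_7=1:  p_7=1·1026+541=1567,  q_7=1·55+29=84
→ (1567, 84).  Check: 1567²=2455489, 348·84²=2455488, difference 1.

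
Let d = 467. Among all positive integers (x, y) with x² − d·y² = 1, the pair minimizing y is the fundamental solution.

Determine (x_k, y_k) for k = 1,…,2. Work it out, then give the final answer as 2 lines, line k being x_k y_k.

1625626 75225
5285319783751 244575431700

[21; 1,1,1,1,3,…,1,1,42] for √467; ℓ=14 ⇒ convergent index 13
k=0  a_k=21  p_k/q_k = 21/1
…
k=2  a_k=1  p_k/q_k = 43/2
k=3  a_k=1  p_k/q_k = 65/3
k=4  a_k=1  p_k/q_k = 108/5
…
k=6  a_k=3  p_k/q_k = 1275/59
…
k=10  a_k=1  p_k/q_k = 358232/16577
k=11  a_k=1  p_k/q_k = 633697/29324
k=12  a_k=1  p_k/q_k = 991929/45901
k=13  a_k=1  p_k/q_k = 1625626/75225
(x₁, y₁) = (1625626, 75225);  1625626² − 467·75225² = 1 ✓
(x_2, y_2) = (1625626·1625626 + 467·75225·75225, 1625626·75225 + 75225·1625626) = (5285319783751, 244575431700)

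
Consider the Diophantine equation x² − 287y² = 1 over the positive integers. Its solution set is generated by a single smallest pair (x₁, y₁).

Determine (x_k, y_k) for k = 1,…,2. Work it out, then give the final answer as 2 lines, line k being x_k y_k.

√287 = [16; 1,15,1,32, …], period ℓ=4 (even) → k=3
i=0: a=16 ⇒ p=16, q=1
i=1: a=1 ⇒ p=17, q=1
i=2: a=15 ⇒ p=271, q=16
i=3: a=1 ⇒ p=288, q=17
→ (288, 17).  Check: 288²=82944, 287·17²=82943, difference 1.
k=2:  x_2 = 288·288+287·17·17 = 165887,  y_2 = 288·17+17·288 = 9792

288 17
165887 9792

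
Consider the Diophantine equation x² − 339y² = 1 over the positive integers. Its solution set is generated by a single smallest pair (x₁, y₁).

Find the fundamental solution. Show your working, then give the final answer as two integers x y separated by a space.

97970 5321

√339 → a₀=18, period (2,2,2,1,17,1,2,2,2,36); ℓ=10 even so k=9
step 0: (18, 1)  from 18·(1,0) + (0,1)
…
step 4: (313, 17)  from 1·(221,12) + (92,5)
…
step 8: (40359, 2192)  from 2·(17252,937) + (5855,318)
step 9: (97970, 5321)  from 2·(40359,2192) + (17252,937)
(x₁, y₁) = (97970, 5321);  97970² − 339·5321² = 1 ✓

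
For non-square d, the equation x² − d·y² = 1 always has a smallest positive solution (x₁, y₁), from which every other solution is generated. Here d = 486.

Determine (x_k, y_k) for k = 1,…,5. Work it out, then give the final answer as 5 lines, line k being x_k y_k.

485 22
470449 21340
456335045 20699778
442644523201 20078763320
429364731169925 19476379720622

√486 = [22; 22,44, …], period ℓ=2 (even) → k=1
step 0: (22, 1)  from 22·(1,0) + (0,1)
step 1: (485, 22)  from 22·(22,1) + (1,0)
(x₁, y₁) = (485, 22);  485² − 486·22² = 1 ✓
(485+22√486)^2 = 470449 + 21340√486
(485+22√486)^3 = 456335045 + 20699778√486
(485+22√486)^4 = 442644523201 + 20078763320√486
(485+22√486)^5 = 429364731169925 + 19476379720622√486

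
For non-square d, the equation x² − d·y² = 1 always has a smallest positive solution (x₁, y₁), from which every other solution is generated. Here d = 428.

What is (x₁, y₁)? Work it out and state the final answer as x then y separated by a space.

√428 → a₀=20, period (1,2,4,1,5,10,5,1,4,2,1,40); ℓ=12 even so k=11
k=0  a_k=20  p_k/q_k = 20/1
k=1  a_k=1  p_k/q_k = 21/1
k=2  a_k=2  p_k/q_k = 62/3
k=3  a_k=4  p_k/q_k = 269/13
…
k=5  a_k=5  p_k/q_k = 1924/93
k=6  a_k=10  p_k/q_k = 19571/946
k=7  a_k=5  p_k/q_k = 99779/4823
k=8  a_k=1  p_k/q_k = 119350/5769
…
k=10  a_k=2  p_k/q_k = 1273708/61567
k=11  a_k=1  p_k/q_k = 1850887/89466
(x₁, y₁) = (1850887, 89466);  1850887² − 428·89466² = 1 ✓

1850887 89466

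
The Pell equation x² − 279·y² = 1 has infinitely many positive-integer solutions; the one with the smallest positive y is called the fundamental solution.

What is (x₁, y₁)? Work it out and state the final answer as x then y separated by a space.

1520 91

√279 → a₀=16, period (1,2,2,1,2,2,1,32); ℓ=8 even so k=7
i=0: a=16 ⇒ p=16, q=1
…
i=2: a=2 ⇒ p=50, q=3
…
i=6: a=2 ⇒ p=1069, q=64
i=7: a=1 ⇒ p=1520, q=91
→ (1520, 91).  Check: 1520²=2310400, 279·91²=2310399, difference 1.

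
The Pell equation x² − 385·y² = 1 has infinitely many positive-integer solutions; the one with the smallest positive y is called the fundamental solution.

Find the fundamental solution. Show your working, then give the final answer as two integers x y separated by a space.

[19; 1,1,1,1,1,…,1,1,38] for √385; ℓ=16 ⇒ convergent index 15
step 0: (19, 1)  from 19·(1,0) + (0,1)
…
step 2: (39, 2)  from 1·(20,1) + (19,1)
step 3: (59, 3)  from 1·(39,2) + (20,1)
step 4: (98, 5)  from 1·(59,3) + (39,2)
…
step 7: (726, 37)  from 1·(569,29) + (157,8)
…
step 9: (2747, 140)  from 1·(2021,103) + (726,37)
step 10: (10262, 523)  from 3·(2747,140) + (2021,103)
step 11: (13009, 663)  from 1·(10262,523) + (2747,140)
step 12: (23271, 1186)  from 1·(13009,663) + (10262,523)
…
step 14: (59551, 3035)  from 1·(36280,1849) + (23271,1186)
step 15: (95831, 4884)  from 1·(59551,3035) + (36280,1849)
fundamental: x₁=95831, y₁=4884  (since 9183580561 − 385·23853456 = 1)

95831 4884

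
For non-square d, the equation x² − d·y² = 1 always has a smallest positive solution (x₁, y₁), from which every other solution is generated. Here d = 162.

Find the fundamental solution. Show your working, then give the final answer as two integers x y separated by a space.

19601 1540

d=162: √d = [12; 1,2,1,2,12,2,1,2,1,24] (ℓ=10, even), read p_9/q_9
step 0: (12, 1)  from 12·(1,0) + (0,1)
step 1: (13, 1)  from 1·(12,1) + (1,0)
step 2: (38, 3)  from 2·(13,1) + (12,1)
step 3: (51, 4)  from 1·(38,3) + (13,1)
step 4: (140, 11)  from 2·(51,4) + (38,3)
step 5: (1731, 136)  from 12·(140,11) + (51,4)
step 6: (3602, 283)  from 2·(1731,136) + (140,11)
step 7: (5333, 419)  from 1·(3602,283) + (1731,136)
step 8: (14268, 1121)  from 2·(5333,419) + (3602,283)
step 9: (19601, 1540)  from 1·(14268,1121) + (5333,419)
→ (19601, 1540).  Check: 19601²=384199201, 162·1540²=384199200, difference 1.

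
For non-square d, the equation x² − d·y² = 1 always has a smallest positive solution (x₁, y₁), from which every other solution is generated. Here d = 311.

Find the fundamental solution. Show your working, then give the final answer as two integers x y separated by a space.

√311 = [17; 1,1,1,2,1,…,1,1,34, …], period ℓ=16 (even) → k=15
k=0  a_k=17  p_k/q_k = 17/1
…
k=6  a_k=6  p_k/q_k = 1305/74
k=7  a_k=3  p_k/q_k = 4109/233
k=8  a_k=17  p_k/q_k = 71158/4035
k=9  a_k=3  p_k/q_k = 217583/12338
…
k=13  a_k=1  p_k/q_k = 6159373/349266
k=14  a_k=1  p_k/q_k = 10724507/608131
k=15  a_k=1  p_k/q_k = 16883880/957397
fundamental: x₁=16883880, y₁=957397  (since 285065403854400 − 311·916609015609 = 1)

16883880 957397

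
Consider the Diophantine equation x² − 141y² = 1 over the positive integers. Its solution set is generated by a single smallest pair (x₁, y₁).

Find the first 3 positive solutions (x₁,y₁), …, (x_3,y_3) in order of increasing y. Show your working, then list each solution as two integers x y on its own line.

95 8
18049 1520
3429215 288792

d=141: √d = [11; 1,6,1,22] (ℓ=4, even), read p_3/q_3
step 0: (11, 1)  from 11·(1,0) + (0,1)
…
step 2: (83, 7)  from 6·(12,1) + (11,1)
step 3: (95, 8)  from 1·(83,7) + (12,1)
(x₁, y₁) = (95, 8);  95² − 141·8² = 1 ✓
n=2: (95,8)∘(95,8) = (95·95+141·8·8, 95·8+8·95) = (18049,1520)
n=3: (18049,1520)∘(95,8) = (95·18049+141·8·1520, 95·1520+8·18049) = (3429215,288792)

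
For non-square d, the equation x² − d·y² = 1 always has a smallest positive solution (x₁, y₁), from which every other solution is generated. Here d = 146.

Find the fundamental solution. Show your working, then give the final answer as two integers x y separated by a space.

145 12

√146 → a₀=12, period (12,24); ℓ=2 even so k=1
i=0: a=12 ⇒ p=12, q=1
i=1: a=12 ⇒ p=145, q=12
→ (145, 12).  Check: 145²=21025, 146·12²=21024, difference 1.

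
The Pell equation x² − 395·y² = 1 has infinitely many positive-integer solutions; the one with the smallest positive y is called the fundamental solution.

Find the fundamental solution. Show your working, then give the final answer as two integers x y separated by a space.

159 8

[19; 1,6,1,38] for √395; ℓ=4 ⇒ convergent index 3
a_0=19:  p_0=19·1+0=19,  q_0=19·0+1=1
a_1=1:  p_1=1·19+1=20,  q_1=1·1+0=1
a_2=6:  p_2=6·20+19=139,  q_2=6·1+1=7
a_3=1:  p_3=1·139+20=159,  q_3=1·7+1=8
fundamental: x₁=159, y₁=8  (since 25281 − 395·64 = 1)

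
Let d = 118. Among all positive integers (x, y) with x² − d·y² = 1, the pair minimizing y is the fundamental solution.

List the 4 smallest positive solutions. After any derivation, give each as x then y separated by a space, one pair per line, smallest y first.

306917 28254
188396089777 17343265836
115643925371868101 10645886241146970
70986173286526887819457 6534806934930865917144

[10; 1,6,3,2,10,2,3,6,1,20] for √118; ℓ=10 ⇒ convergent index 9
a_0=10:  p_0=10·1+0=10,  q_0=10·0+1=1
…
a_2=6:  p_2=6·11+10=76,  q_2=6·1+1=7
…
a_4=2:  p_4=2·239+76=554,  q_4=2·22+7=51
a_5=10:  p_5=10·554+239=5779,  q_5=10·51+22=532
a_6=2:  p_6=2·5779+554=12112,  q_6=2·532+51=1115
…
a_8=6:  p_8=6·42115+12112=264802,  q_8=6·3877+1115=24377
a_9=1:  p_9=1·264802+42115=306917,  q_9=1·24377+3877=28254
fundamental: x₁=306917, y₁=28254  (since 94198044889 − 118·798288516 = 1)
k=2:  x_2 = 306917·306917+118·28254·28254 = 188396089777,  y_2 = 306917·28254+28254·306917 = 17343265836
k=3:  x_3 = 306917·188396089777+118·28254·17343265836 = 115643925371868101,  y_3 = 306917·17343265836+28254·188396089777 = 10645886241146970
k=4:  x_4 = 306917·115643925371868101+118·28254·10645886241146970 = 70986173286526887819457,  y_4 = 306917·10645886241146970+28254·115643925371868101 = 6534806934930865917144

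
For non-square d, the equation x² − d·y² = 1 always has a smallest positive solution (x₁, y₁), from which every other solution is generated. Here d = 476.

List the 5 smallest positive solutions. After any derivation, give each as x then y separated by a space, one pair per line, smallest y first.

28799 1320
1658764801 76029360
95541534979199 4379139075960
5503001330073139201 252229652421114720
316961870514011136719999 14527923515772226566600

[21; 1,4,2,10,2,4,1,42] for √476; ℓ=8 ⇒ convergent index 7
a_0=21:  p_0=21·1+0=21,  q_0=21·0+1=1
a_1=1:  p_1=1·21+1=22,  q_1=1·1+0=1
a_2=4:  p_2=4·22+21=109,  q_2=4·1+1=5
a_3=2:  p_3=2·109+22=240,  q_3=2·5+1=11
a_4=10:  p_4=10·240+109=2509,  q_4=10·11+5=115
…
a_6=4:  p_6=4·5258+2509=23541,  q_6=4·241+115=1079
a_7=1:  p_7=1·23541+5258=28799,  q_7=1·1079+241=1320
fundamental: x₁=28799, y₁=1320  (since 829382401 − 476·1742400 = 1)
n=2: (28799,1320)∘(28799,1320) = (28799·28799+476·1320·1320, 28799·1320+1320·28799) = (1658764801,76029360)
n=3: (1658764801,76029360)∘(28799,1320) = (28799·1658764801+476·1320·76029360, 28799·76029360+1320·1658764801) = (95541534979199,4379139075960)
n=4: (95541534979199,4379139075960)∘(28799,1320) = (28799·95541534979199+476·1320·4379139075960, 28799·4379139075960+1320·95541534979199) = (5503001330073139201,252229652421114720)
n=5: (5503001330073139201,252229652421114720)∘(28799,1320) = (28799·5503001330073139201+476·1320·252229652421114720, 28799·252229652421114720+1320·5503001330073139201) = (316961870514011136719999,14527923515772226566600)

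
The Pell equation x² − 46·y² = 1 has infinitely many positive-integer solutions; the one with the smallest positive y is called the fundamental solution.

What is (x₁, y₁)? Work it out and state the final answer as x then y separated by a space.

√46 = [6; 1,3,1,1,2,6,2,1,1,3,1,12, …], period ℓ=12 (even) → k=11
k=0  a_k=6  p_k/q_k = 6/1
k=1  a_k=1  p_k/q_k = 7/1
k=2  a_k=3  p_k/q_k = 27/4
k=3  a_k=1  p_k/q_k = 34/5
k=4  a_k=1  p_k/q_k = 61/9
k=5  a_k=2  p_k/q_k = 156/23
…
k=9  a_k=1  p_k/q_k = 5297/781
k=10  a_k=3  p_k/q_k = 19038/2807
k=11  a_k=1  p_k/q_k = 24335/3588
(x₁, y₁) = (24335, 3588);  24335² − 46·3588² = 1 ✓

24335 3588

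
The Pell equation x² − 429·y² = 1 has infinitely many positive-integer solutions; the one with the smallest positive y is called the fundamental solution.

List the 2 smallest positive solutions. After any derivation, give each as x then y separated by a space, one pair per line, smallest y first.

d=429: √d = [20; 1,2,2,9,1,12,1,9,2,2,1,40] (ℓ=12, even), read p_11/q_11
i=0: a=20 ⇒ p=20, q=1
…
i=2: a=2 ⇒ p=62, q=3
i=3: a=2 ⇒ p=145, q=7
…
i=6: a=12 ⇒ p=19511, q=942
i=7: a=1 ⇒ p=21023, q=1015
i=8: a=9 ⇒ p=208718, q=10077
…
i=10: a=2 ⇒ p=1085636, q=52415
i=11: a=1 ⇒ p=1524095, q=73584
→ (1524095, 73584).  Check: 1524095²=2322865569025, 429·73584²=2322865569024, difference 1.
k=2:  x_2 = 1524095·1524095+429·73584·73584 = 4645731138049,  y_2 = 1524095·73584+73584·1524095 = 224298012960

1524095 73584
4645731138049 224298012960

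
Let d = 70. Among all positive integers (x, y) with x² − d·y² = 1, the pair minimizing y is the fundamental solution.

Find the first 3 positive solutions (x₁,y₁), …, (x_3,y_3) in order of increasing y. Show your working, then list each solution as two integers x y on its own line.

√70 → a₀=8, period (2,1,2,1,2,16); ℓ=6 even so k=5
a_0=8:  p_0=8·1+0=8,  q_0=8·0+1=1
a_1=2:  p_1=2·8+1=17,  q_1=2·1+0=2
a_2=1:  p_2=1·17+8=25,  q_2=1·2+1=3
…
a_4=1:  p_4=1·67+25=92,  q_4=1·8+3=11
a_5=2:  p_5=2·92+67=251,  q_5=2·11+8=30
fundamental: x₁=251, y₁=30  (since 63001 − 70·900 = 1)
(x_2, y_2) = (251·251 + 70·30·30, 251·30 + 30·251) = (126001, 15060)
(x_3, y_3) = (251·126001 + 70·30·15060, 251·15060 + 30·126001) = (63252251, 7560090)

251 30
126001 15060
63252251 7560090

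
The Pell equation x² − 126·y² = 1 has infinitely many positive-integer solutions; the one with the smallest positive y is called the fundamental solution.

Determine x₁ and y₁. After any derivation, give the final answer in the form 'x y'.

449 40

d=126: √d = [11; 4,2,4,22] (ℓ=4, even), read p_3/q_3
a_0=11:  p_0=11·1+0=11,  q_0=11·0+1=1
…
a_2=2:  p_2=2·45+11=101,  q_2=2·4+1=9
a_3=4:  p_3=4·101+45=449,  q_3=4·9+4=40
→ (449, 40).  Check: 449²=201601, 126·40²=201600, difference 1.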